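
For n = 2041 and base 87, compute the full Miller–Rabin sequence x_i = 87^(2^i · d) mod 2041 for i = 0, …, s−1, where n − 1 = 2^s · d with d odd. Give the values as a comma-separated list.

1886, 1574, 1743

n − 1 = 2040 = 2^3 · 255, so s = 3 and d = 255.
x_0 = 87^255 mod 2041 = 1886.
x_1 = 1886^2 mod 2041 = 1574.
x_2 = 1574^2 mod 2041 = 1743.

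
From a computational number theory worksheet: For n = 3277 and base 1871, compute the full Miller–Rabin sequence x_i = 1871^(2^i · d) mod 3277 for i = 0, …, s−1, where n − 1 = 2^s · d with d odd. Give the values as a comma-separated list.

1148, 550

n − 1 = 3276 = 2^2 · 819, so s = 2 and d = 819.
x_0 = 1871^819 mod 3277 = 1148.
x_1 = 1148^2 mod 3277 = 550.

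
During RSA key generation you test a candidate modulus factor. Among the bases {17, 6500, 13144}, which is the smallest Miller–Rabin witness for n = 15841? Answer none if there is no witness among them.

n − 1 = 15840 = 2^5 · 495, so s = 5 and d = 495.
Base 17: x_0 = 17^495 mod 15841 = 10198. x_0 is neither 1 nor 15840, so continue squaring. x_1 = 10198^2 mod 15841 = 3039. x_2 = 3039^2 mod 15841 = 218. x_3 = 218^2 mod 15841 = 1. x_3 = 1 but x_2 ≠ ±1, a nontrivial square root of 1 — 17 is a witness and 15841 is composite.
Base 6500: x_0 = 6500^495 mod 15841 = 15065. x_0 is neither 1 nor 15840, so continue squaring. x_1 = 15065^2 mod 15841 = 218. x_2 = 218^2 mod 15841 = 1. x_2 = 1 but x_1 ≠ ±1, a nontrivial square root of 1 — 6500 is a witness and 15841 is composite.
Base 13144: x_0 = 13144^495 mod 15841 = 14601. x_0 is neither 1 nor 15840, so continue squaring. x_1 = 14601^2 mod 15841 = 1023. x_2 = 1023^2 mod 15841 = 1023. x_3 = 1023^2 mod 15841 = 1023. x_4 = 1023^2 mod 15841 = 1023. Reached i = s−1 = 4 without hitting −1: 13144 is a Miller–Rabin witness and 15841 is composite.
The smallest witness among the given bases is 17.

17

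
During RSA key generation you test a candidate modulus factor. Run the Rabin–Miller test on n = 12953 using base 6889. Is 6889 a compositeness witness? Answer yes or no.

n − 1 = 12952 = 2^3 · 1619, so s = 3 and d = 1619.
x_0 = 6889^1619 mod 12953 = 1548.
x_0 is neither 1 nor 12952, so continue squaring.
x_1 = 1548^2 mod 12953 = 12952.
x_1 ≡ −1, so 6889 is not a witness.

no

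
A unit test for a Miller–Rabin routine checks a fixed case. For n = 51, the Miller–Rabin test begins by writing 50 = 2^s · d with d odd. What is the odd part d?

25

Halving: 50 → 25; 25 is odd.
So 50 = 2^1 · 25.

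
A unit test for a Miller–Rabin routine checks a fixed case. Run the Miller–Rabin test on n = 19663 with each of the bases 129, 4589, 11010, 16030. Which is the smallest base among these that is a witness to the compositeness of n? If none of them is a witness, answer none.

129

n − 1 = 19662 = 2^1 · 9831, so s = 1 and d = 9831.
Base 129: x_0 = 129^9831 mod 19663 = 11955. x_0 ∉ {1, 19662} and s = 1, so 129 is a Miller–Rabin witness and 19663 is composite.
Base 4589: x_0 = 4589^9831 mod 19663 = 694. x_0 ∉ {1, 19662} and s = 1, so 4589 is a Miller–Rabin witness and 19663 is composite.
Base 11010: x_0 = 11010^9831 mod 19663 = 14958. x_0 ∉ {1, 19662} and s = 1, so 11010 is a Miller–Rabin witness and 19663 is composite.
Base 16030: x_0 = 16030^9831 mod 19663 = 9849. x_0 ∉ {1, 19662} and s = 1, so 16030 is a Miller–Rabin witness and 19663 is composite.
The smallest witness among the given bases is 129.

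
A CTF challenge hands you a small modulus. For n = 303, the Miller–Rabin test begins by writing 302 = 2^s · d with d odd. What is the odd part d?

151

Halving: 302 → 151; 151 is odd.
So 302 = 2^1 · 151.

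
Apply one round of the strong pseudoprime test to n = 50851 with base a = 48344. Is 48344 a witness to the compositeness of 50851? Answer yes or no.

n − 1 = 50850 = 2^1 · 25425, so s = 1 and d = 25425.
x_0 = 48344^25425 mod 50851 = 10186.
x_0 ∉ {1, 50850} and s = 1, so 48344 is a Miller–Rabin witness and 50851 is composite.

yes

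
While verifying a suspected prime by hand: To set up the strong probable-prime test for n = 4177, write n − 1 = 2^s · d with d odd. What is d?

Halving: 4176 → 2088 → 1044 → 522 → 261; 261 is odd.
So 4176 = 2^4 · 261.

261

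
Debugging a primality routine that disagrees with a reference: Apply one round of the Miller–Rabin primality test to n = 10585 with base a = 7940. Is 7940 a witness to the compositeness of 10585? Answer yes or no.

yes

n − 1 = 10584 = 2^3 · 1323, so s = 3 and d = 1323.
x_0 = 7940^1323 mod 10585 = 7570.
x_0 is neither 1 nor 10584, so continue squaring.
x_1 = 7570^2 mod 10585 = 8295.
x_2 = 8295^2 mod 10585 = 4525.
Reached i = s−1 = 2 without hitting −1: 7940 is a Miller–Rabin witness and 10585 is composite.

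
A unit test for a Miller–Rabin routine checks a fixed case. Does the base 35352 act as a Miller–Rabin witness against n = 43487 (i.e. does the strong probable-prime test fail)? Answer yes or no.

no

n − 1 = 43486 = 2^1 · 21743, so s = 1 and d = 21743.
By repeated squaring, 35352^21743 ≡ 43486 (mod 43487).
x_0 = 35352^21743 mod 43487 = 43486.
x_0 = 43486 ≡ −1, so 35352 is not a witness.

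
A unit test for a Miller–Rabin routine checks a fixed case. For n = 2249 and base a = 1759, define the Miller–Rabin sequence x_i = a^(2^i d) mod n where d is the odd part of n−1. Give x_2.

n − 1 = 2248 = 2^3 · 281, so s = 3 and d = 281.
x_0 = 1759^281 mod 2249 = 1544.
x_1 = 1544^2 mod 2249 = 2245.
x_2 = 2245^2 mod 2249 = 16.

16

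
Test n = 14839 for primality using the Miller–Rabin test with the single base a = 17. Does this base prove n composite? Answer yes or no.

n − 1 = 14838 = 2^1 · 7419, so s = 1 and d = 7419.
x_0 = 17^7419 mod 14839 = 8637.
x_0 ∉ {1, 14838} and s = 1, so 17 is a Miller–Rabin witness and 14839 is composite.

yes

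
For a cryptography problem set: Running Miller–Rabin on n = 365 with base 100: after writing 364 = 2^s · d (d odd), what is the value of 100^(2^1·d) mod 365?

n − 1 = 364 = 2^2 · 91, so s = 2 and d = 91.
x_0 = 100^91 mod 365 = 265.
x_1 = 265^2 mod 365 = 145.

145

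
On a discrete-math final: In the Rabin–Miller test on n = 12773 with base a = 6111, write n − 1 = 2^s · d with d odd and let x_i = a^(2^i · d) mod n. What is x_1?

n − 1 = 12772 = 2^2 · 3193, so s = 2 and d = 3193.
x_0 = 6111^3193 mod 12773 = 4706.
x_1 = 4706^2 mod 12773 = 10827.

10827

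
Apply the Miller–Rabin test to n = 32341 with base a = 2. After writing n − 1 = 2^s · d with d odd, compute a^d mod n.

19714

n − 1 = 32340 = 2^2 · 8085, so s = 2 and d = 8085.
Repeated squaring mod 32341: 2^1 ≡ 2, 2^2 ≡ 4, 2^4 ≡ 16, 2^8 ≡ 256, 2^16 ≡ 854, 2^32 ≡ 17814, 2^64 ≡ 8704, 2^128 ≡ 16994, 2^256 ≡ 23247, 2^512 ≡ 4899, 2^1024 ≡ 3179, 2^2048 ≡ 15649, 2^4096 ≡ 5149.
8085 = 4096 + 2048 + 1024 + 512 + 256 + 128 + 16 + 4 + 1, so 2^8085 ≡ 5149·15649·3179·4899·23247·16994·854·16·2 ≡ 19714 (mod 32341).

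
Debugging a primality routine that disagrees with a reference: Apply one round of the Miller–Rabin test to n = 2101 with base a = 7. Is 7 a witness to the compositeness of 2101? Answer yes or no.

no

n − 1 = 2100 = 2^2 · 525, so s = 2 and d = 525.
x_0 = 7^525 mod 2101 = 2100.
x_0 = 2100 ≡ −1, so 7 is not a witness.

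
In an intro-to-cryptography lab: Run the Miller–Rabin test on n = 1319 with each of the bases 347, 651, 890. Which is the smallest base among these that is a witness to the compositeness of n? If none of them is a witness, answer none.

none

n − 1 = 1318 = 2^1 · 659, so s = 1 and d = 659.
Base 347: x_0 = 347^659 mod 1319 = 1318. x_0 = 1318 ≡ −1, so 347 is not a witness.
Base 651: x_0 = 651^659 mod 1319 = 1. x_0 = 1, so 651 is not a witness.
Base 890: x_0 = 890^659 mod 1319 = 1. x_0 = 1, so 890 is not a witness.
No listed base is a witness for 1319.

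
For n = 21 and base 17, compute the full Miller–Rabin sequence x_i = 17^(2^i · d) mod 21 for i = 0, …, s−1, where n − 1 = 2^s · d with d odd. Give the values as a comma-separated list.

5, 4

n − 1 = 20 = 2^2 · 5, so s = 2 and d = 5.
x_0 = 17^5 mod 21 = 5.
x_1 = 5^2 mod 21 = 4.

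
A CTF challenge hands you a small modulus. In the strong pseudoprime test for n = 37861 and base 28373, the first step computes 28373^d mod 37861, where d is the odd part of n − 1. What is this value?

n − 1 = 37860 = 2^2 · 9465, so s = 2 and d = 9465.
Repeated squaring mod 37861: 28373^1 ≡ 28373, 28373^2 ≡ 26547, 28373^4 ≡ 36416, 28373^8 ≡ 5670, 28373^16 ≡ 4911, 28373^32 ≡ 464, 28373^64 ≡ 25991, 28373^128 ≡ 16119, 28373^256 ≡ 19979, 28373^512 ≡ 29779, 28373^1024 ≡ 8499, 28373^2048 ≡ 32074, 28373^4096 ≡ 20245, 28373^8192 ≡ 14700.
9465 = 8192 + 1024 + 128 + 64 + 32 + 16 + 8 + 1, so 28373^9465 ≡ 14700·8499·16119·25991·464·4911·5670·28373 ≡ 1 (mod 37861).

1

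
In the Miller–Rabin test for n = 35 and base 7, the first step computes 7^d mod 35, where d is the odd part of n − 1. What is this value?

7

n − 1 = 34 = 2^1 · 17, so s = 1 and d = 17.
Repeated squaring mod 35: 7^1 ≡ 7, 7^2 ≡ 14, 7^4 ≡ 21, 7^8 ≡ 21, 7^16 ≡ 21.
17 = 16 + 1, so 7^17 ≡ 21·7 ≡ 7 (mod 35).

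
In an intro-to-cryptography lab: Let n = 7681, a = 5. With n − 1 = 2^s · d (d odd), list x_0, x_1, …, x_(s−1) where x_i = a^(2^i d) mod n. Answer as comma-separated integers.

n − 1 = 7680 = 2^9 · 15, so s = 9 and d = 15.
x_0 = 5^15 mod 7681 = 5000.
x_1 = 5000^2 mod 7681 = 6026.
x_2 = 6026^2 mod 7681 = 4589.
x_3 = 4589^2 mod 7681 = 5300.
x_4 = 5300^2 mod 7681 = 583.
x_5 = 583^2 mod 7681 = 1925.
x_6 = 1925^2 mod 7681 = 3383.
x_7 = 3383^2 mod 7681 = 7680.
x_8 = 7680^2 mod 7681 = 1.

5000, 6026, 4589, 5300, 583, 1925, 3383, 7680, 1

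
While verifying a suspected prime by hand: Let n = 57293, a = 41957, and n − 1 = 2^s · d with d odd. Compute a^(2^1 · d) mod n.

n − 1 = 57292 = 2^2 · 14323, so s = 2 and d = 14323.
Repeated squaring mod 57293: 41957^1 ≡ 41957, 41957^2 ≡ 5131, 41957^4 ≡ 29674, 41957^8 ≡ 10159, 41957^16 ≡ 20588, 41957^32 ≡ 12130, 41957^64 ≡ 8476, 41957^128 ≡ 54447, 41957^256 ≡ 21403, 41957^512 ≡ 30874, 41957^1024 ≡ 20235, 41957^2048 ≡ 39447, 41957^4096 ≡ 45222, 41957^8192 ≡ 12942.
14323 = 8192 + 4096 + 1024 + 512 + 256 + 128 + 64 + 32 + 16 + 2 + 1, so 41957^14323 ≡ 12942·45222·20235·30874·21403·54447·8476·12130·20588·5131·41957 ≡ 48006 (mod 57293).
x_0 = 48006.
x_1 = 48006^2 mod 57293 = 22404.

22404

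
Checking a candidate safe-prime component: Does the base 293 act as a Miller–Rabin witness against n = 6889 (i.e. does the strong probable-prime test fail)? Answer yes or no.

n − 1 = 6888 = 2^3 · 861, so s = 3 and d = 861.
Repeated squaring mod 6889: 293^1 ≡ 293, 293^2 ≡ 3181, 293^4 ≡ 5709, 293^8 ≡ 822, 293^16 ≡ 562, 293^32 ≡ 5839, 293^64 ≡ 260, 293^128 ≡ 5599, 293^256 ≡ 3851, 293^512 ≡ 5073.
861 = 512 + 256 + 64 + 16 + 8 + 4 + 1, so 293^861 ≡ 5073·3851·260·562·822·5709·293 ≡ 1 (mod 6889).
x_0 = 293^861 mod 6889 = 1.
x_0 = 1, so 293 is not a witness.

no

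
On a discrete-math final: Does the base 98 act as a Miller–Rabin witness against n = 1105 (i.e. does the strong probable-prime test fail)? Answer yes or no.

n − 1 = 1104 = 2^4 · 69, so s = 4 and d = 69.
x_0 = 98^69 mod 1105 = 268.
x_0 is neither 1 nor 1104, so continue squaring.
x_1 = 268^2 mod 1105 = 1104.
x_1 ≡ −1, so 98 is not a witness.

no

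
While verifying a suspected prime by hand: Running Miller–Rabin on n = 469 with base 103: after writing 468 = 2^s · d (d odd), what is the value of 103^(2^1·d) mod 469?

n − 1 = 468 = 2^2 · 117, so s = 2 and d = 117.
x_0 = 103^117 mod 469 = 216.
x_1 = 216^2 mod 469 = 225.

225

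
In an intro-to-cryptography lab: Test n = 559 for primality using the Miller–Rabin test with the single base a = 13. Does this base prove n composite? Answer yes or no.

n − 1 = 558 = 2^1 · 279, so s = 1 and d = 279.
x_0 = 13^279 mod 559 = 403.
x_0 ∉ {1, 558} and s = 1, so 13 is a Miller–Rabin witness and 559 is composite.

yes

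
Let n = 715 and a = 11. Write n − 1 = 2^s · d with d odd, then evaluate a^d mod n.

671

n − 1 = 714 = 2^1 · 357, so s = 1 and d = 357.
11^357 mod 715 = 671.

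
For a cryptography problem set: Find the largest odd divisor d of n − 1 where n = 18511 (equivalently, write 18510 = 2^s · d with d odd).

Halving: 18510 → 9255; 9255 is odd.
So 18510 = 2^1 · 9255.

9255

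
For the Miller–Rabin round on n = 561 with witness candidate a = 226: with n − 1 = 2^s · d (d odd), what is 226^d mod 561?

142

n − 1 = 560 = 2^4 · 35, so s = 4 and d = 35.
Repeated squaring mod 561: 226^1 ≡ 226, 226^2 ≡ 25, 226^4 ≡ 64, 226^8 ≡ 169, 226^16 ≡ 511, 226^32 ≡ 256.
35 = 32 + 2 + 1, so 226^35 ≡ 256·25·226 ≡ 142 (mod 561).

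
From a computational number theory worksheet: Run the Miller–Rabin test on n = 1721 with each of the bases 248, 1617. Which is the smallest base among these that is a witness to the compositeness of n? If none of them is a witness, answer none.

n − 1 = 1720 = 2^3 · 215, so s = 3 and d = 215.
Base 248: x_0 = 248^215 mod 1721 = 473. x_0 is neither 1 nor 1720, so continue squaring. x_1 = 473^2 mod 1721 = 1720. x_1 ≡ −1, so 248 is not a witness.
Base 1617: x_0 = 1617^215 mod 1721 = 1489. x_0 is neither 1 nor 1720, so continue squaring. x_1 = 1489^2 mod 1721 = 473. x_2 = 473^2 mod 1721 = 1720. x_2 ≡ −1, so 1617 is not a witness.
No listed base is a witness for 1721.

none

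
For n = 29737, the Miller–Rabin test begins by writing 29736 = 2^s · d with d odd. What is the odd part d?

3717

Halving: 29736 → 14868 → 7434 → 3717; 3717 is odd.
So 29736 = 2^3 · 3717.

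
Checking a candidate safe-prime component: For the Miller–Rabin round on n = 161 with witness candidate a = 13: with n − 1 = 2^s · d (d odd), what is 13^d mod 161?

27

n − 1 = 160 = 2^5 · 5, so s = 5 and d = 5.
Repeated squaring mod 161: 13^1 ≡ 13, 13^2 ≡ 8, 13^4 ≡ 64.
5 = 4 + 1, so 13^5 ≡ 64·13 ≡ 27 (mod 161).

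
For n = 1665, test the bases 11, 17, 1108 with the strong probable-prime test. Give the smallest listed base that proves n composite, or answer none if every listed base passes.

11

n − 1 = 1664 = 2^7 · 13, so s = 7 and d = 13.
Base 11: x_0 = 11^13 mod 1665 = 11. x_0 is neither 1 nor 1664, so continue squaring. x_1 = 11^2 mod 1665 = 121. x_2 = 121^2 mod 1665 = 1321. x_3 = 1321^2 mod 1665 = 121. x_4 = 121^2 mod 1665 = 1321. x_5 = 1321^2 mod 1665 = 121. x_6 = 121^2 mod 1665 = 1321. Reached i = s−1 = 6 without hitting −1: 11 is a Miller–Rabin witness and 1665 is composite.
Base 17: x_0 = 17^13 mod 1665 = 1367. x_0 is neither 1 nor 1664, so continue squaring. x_1 = 1367^2 mod 1665 = 559. x_2 = 559^2 mod 1665 = 1126. x_3 = 1126^2 mod 1665 = 811. x_4 = 811^2 mod 1665 = 46. x_5 = 46^2 mod 1665 = 451. x_6 = 451^2 mod 1665 = 271. Reached i = s−1 = 6 without hitting −1: 17 is a Miller–Rabin witness and 1665 is composite.
Base 1108: x_0 = 1108^13 mod 1665 = 1243. x_0 is neither 1 nor 1664, so continue squaring. x_1 = 1243^2 mod 1665 = 1594. x_2 = 1594^2 mod 1665 = 46. x_3 = 46^2 mod 1665 = 451. x_4 = 451^2 mod 1665 = 271. x_5 = 271^2 mod 1665 = 181. x_6 = 181^2 mod 1665 = 1126. Reached i = s−1 = 6 without hitting −1: 1108 is a Miller–Rabin witness and 1665 is composite.
The smallest witness among the given bases is 11.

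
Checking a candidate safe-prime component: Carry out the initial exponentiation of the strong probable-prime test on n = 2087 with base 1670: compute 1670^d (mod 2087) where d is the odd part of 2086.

2086

n − 1 = 2086 = 2^1 · 1043, so s = 1 and d = 1043.
By repeated squaring, 1670^1043 ≡ 2086 (mod 2087).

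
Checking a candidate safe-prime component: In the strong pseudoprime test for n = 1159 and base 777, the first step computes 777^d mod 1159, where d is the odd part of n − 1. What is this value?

125

n − 1 = 1158 = 2^1 · 579, so s = 1 and d = 579.
777^579 mod 1159 = 125.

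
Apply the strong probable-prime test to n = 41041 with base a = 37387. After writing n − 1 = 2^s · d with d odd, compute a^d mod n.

n − 1 = 41040 = 2^4 · 2565, so s = 4 and d = 2565.
37387^2565 mod 41041 = 29470.

29470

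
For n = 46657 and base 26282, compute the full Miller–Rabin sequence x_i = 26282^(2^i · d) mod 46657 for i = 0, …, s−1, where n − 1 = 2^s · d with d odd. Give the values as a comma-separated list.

8178, 20203, 5773, 14431, 23570, 1

n − 1 = 46656 = 2^6 · 729, so s = 6 and d = 729.
x_0 = 26282^729 mod 46657 = 8178.
x_1 = 8178^2 mod 46657 = 20203.
x_2 = 20203^2 mod 46657 = 5773.
x_3 = 5773^2 mod 46657 = 14431.
x_4 = 14431^2 mod 46657 = 23570.
x_5 = 23570^2 mod 46657 = 1.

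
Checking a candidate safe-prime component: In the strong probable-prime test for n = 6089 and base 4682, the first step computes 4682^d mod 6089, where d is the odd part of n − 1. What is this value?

1

n − 1 = 6088 = 2^3 · 761, so s = 3 and d = 761.
4682^761 mod 6089 = 1.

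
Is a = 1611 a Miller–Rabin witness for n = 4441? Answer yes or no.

n − 1 = 4440 = 2^3 · 555, so s = 3 and d = 555.
x_0 = 1611^555 mod 4441 = 4440.
x_0 = 4440 ≡ −1, so 1611 is not a witness.

no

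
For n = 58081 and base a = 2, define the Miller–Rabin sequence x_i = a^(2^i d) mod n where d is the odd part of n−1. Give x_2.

n − 1 = 58080 = 2^5 · 1815, so s = 5 and d = 1815.
x_0 = 2^1815 mod 58081 = 12283.
x_1 = 12283^2 mod 58081 = 35732.
x_2 = 35732^2 mod 58081 = 39282.

39282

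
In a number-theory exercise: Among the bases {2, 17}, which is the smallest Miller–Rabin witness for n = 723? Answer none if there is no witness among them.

2

n − 1 = 722 = 2^1 · 361, so s = 1 and d = 361.
Base 2: x_0 = 2^361 mod 723 = 2. x_0 ∉ {1, 722} and s = 1, so 2 is a Miller–Rabin witness and 723 is composite.
Base 17: x_0 = 17^361 mod 723 = 224. x_0 ∉ {1, 722} and s = 1, so 17 is a Miller–Rabin witness and 723 is composite.
The smallest witness among the given bases is 2.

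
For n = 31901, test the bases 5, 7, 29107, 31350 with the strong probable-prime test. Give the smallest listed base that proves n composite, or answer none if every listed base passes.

n − 1 = 31900 = 2^2 · 7975, so s = 2 and d = 7975.
Base 5: x_0 = 5^7975 mod 31901 = 9866. x_0 is neither 1 nor 31900, so continue squaring. x_1 = 9866^2 mod 31901 = 8005. Reached i = s−1 = 1 without hitting −1: 5 is a Miller–Rabin witness and 31901 is composite.
Base 7: x_0 = 7^7975 mod 31901 = 6600. x_0 is neither 1 nor 31900, so continue squaring. x_1 = 6600^2 mod 31901 = 15135. Reached i = s−1 = 1 without hitting −1: 7 is a Miller–Rabin witness and 31901 is composite.
Base 29107: x_0 = 29107^7975 mod 31901 = 14629. x_0 is neither 1 nor 31900, so continue squaring. x_1 = 14629^2 mod 31901 = 15733. Reached i = s−1 = 1 without hitting −1: 29107 is a Miller–Rabin witness and 31901 is composite.
Base 31350: x_0 = 31350^7975 mod 31901 = 20425. x_0 is neither 1 nor 31900, so continue squaring. x_1 = 20425^2 mod 31901 = 11248. Reached i = s−1 = 1 without hitting −1: 31350 is a Miller–Rabin witness and 31901 is composite.
The smallest witness among the given bases is 5.

5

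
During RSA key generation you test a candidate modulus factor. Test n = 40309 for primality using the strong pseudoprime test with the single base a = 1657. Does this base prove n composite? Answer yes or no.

n − 1 = 40308 = 2^2 · 10077, so s = 2 and d = 10077.
x_0 = 1657^10077 mod 40309 = 3925.
x_0 is neither 1 nor 40308, so continue squaring.
x_1 = 3925^2 mod 40309 = 7587.
Reached i = s−1 = 1 without hitting −1: 1657 is a Miller–Rabin witness and 40309 is composite.

yes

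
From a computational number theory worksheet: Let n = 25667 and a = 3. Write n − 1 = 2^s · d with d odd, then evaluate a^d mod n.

1

n − 1 = 25666 = 2^1 · 12833, so s = 1 and d = 12833.
3^12833 mod 25667 = 1.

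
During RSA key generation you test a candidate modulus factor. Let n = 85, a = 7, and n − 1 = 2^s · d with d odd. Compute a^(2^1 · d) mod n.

n − 1 = 84 = 2^2 · 21, so s = 2 and d = 21.
x_0 = 7^21 mod 85 = 62.
x_1 = 62^2 mod 85 = 19.

19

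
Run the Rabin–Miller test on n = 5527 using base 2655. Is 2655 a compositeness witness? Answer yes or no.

n − 1 = 5526 = 2^1 · 2763, so s = 1 and d = 2763.
x_0 = 2655^2763 mod 5527 = 5526.
x_0 = 5526 ≡ −1, so 2655 is not a witness.

no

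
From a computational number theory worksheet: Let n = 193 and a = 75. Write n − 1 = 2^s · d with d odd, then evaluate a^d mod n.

n − 1 = 192 = 2^6 · 3, so s = 6 and d = 3.
75^3 mod 193 = 170.

170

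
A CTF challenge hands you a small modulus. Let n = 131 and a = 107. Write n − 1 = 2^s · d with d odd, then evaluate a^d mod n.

n − 1 = 130 = 2^1 · 65, so s = 1 and d = 65.
107^65 mod 131 = 1.

1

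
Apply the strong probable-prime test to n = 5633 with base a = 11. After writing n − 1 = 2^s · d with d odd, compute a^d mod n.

n − 1 = 5632 = 2^9 · 11, so s = 9 and d = 11.
Repeated squaring mod 5633: 11^1 ≡ 11, 11^2 ≡ 121, 11^4 ≡ 3375, 11^8 ≡ 699.
11 = 8 + 2 + 1, so 11^11 ≡ 699·121·11 ≡ 924 (mod 5633).

924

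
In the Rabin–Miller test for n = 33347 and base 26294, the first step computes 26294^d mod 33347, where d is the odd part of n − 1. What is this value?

33346

n − 1 = 33346 = 2^1 · 16673, so s = 1 and d = 16673.
26294^16673 mod 33347 = 33346.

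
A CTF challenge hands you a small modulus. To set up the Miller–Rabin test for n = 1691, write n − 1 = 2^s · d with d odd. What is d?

845

Halving: 1690 → 845; 845 is odd.
So 1690 = 2^1 · 845.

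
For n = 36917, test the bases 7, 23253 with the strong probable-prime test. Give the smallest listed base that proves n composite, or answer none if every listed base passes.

n − 1 = 36916 = 2^2 · 9229, so s = 2 and d = 9229.
Base 7: x_0 = 7^9229 mod 36917 = 11160. x_0 is neither 1 nor 36916, so continue squaring. x_1 = 11160^2 mod 36917 = 24559. Reached i = s−1 = 1 without hitting −1: 7 is a Miller–Rabin witness and 36917 is composite.
Base 23253: x_0 = 23253^9229 mod 36917 = 1905. x_0 is neither 1 nor 36916, so continue squaring. x_1 = 1905^2 mod 36917 = 11159. Reached i = s−1 = 1 without hitting −1: 23253 is a Miller–Rabin witness and 36917 is composite.
The smallest witness among the given bases is 7.

7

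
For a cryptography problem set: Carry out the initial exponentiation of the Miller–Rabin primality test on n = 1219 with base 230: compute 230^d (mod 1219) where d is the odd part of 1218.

n − 1 = 1218 = 2^1 · 609, so s = 1 and d = 609.
Repeated squaring mod 1219: 230^1 ≡ 230, 230^2 ≡ 483, 230^4 ≡ 460, 230^8 ≡ 713, 230^16 ≡ 46, 230^32 ≡ 897, 230^64 ≡ 69, 230^128 ≡ 1104, 230^256 ≡ 1035, 230^512 ≡ 943.
609 = 512 + 64 + 32 + 1, so 230^609 ≡ 943·69·897·230 ≡ 1012 (mod 1219).

1012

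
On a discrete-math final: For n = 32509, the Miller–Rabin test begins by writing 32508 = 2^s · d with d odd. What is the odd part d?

Halving: 32508 → 16254 → 8127; 8127 is odd.
So 32508 = 2^2 · 8127.

8127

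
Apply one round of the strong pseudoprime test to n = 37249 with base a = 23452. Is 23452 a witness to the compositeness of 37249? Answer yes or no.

no

n − 1 = 37248 = 2^7 · 291, so s = 7 and d = 291.
Repeated squaring mod 37249: 23452^1 ≡ 23452, 23452^2 ≡ 14819, 23452^4 ≡ 19906, 23452^8 ≡ 31223, 23452^16 ≡ 32150, 23452^32 ≡ 37248, 23452^64 ≡ 1, 23452^128 ≡ 1, 23452^256 ≡ 1.
291 = 256 + 32 + 2 + 1, so 23452^291 ≡ 1·37248·14819·23452 ≡ 35231 (mod 37249).
x_0 = 23452^291 mod 37249 = 35231.
x_0 is neither 1 nor 37248, so continue squaring.
x_1 = 35231^2 mod 37249 = 12183.
x_2 = 12183^2 mod 37249 = 25473.
x_3 = 25473^2 mod 37249 = 33398.
x_4 = 33398^2 mod 37249 = 5099.
x_5 = 5099^2 mod 37249 = 37248.
x_5 ≡ −1, so 23452 is not a witness.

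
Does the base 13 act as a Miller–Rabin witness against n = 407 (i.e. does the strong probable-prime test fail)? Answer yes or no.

n − 1 = 406 = 2^1 · 203, so s = 1 and d = 203.
x_0 = 13^203 mod 407 = 261.
x_0 ∉ {1, 406} and s = 1, so 13 is a Miller–Rabin witness and 407 is composite.

yes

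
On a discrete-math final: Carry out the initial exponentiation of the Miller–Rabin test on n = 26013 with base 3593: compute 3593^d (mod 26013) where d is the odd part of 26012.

n − 1 = 26012 = 2^2 · 6503, so s = 2 and d = 6503.
3593^6503 mod 26013 = 19157.

19157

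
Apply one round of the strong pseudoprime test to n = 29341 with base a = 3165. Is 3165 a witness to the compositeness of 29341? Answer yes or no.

no

n − 1 = 29340 = 2^2 · 7335, so s = 2 and d = 7335.
x_0 = 3165^7335 mod 29341 = 15361.
x_0 is neither 1 nor 29340, so continue squaring.
x_1 = 15361^2 mod 29341 = 29340.
x_1 ≡ −1, so 3165 is not a witness.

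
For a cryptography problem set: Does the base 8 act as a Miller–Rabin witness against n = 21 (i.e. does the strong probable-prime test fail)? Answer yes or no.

n − 1 = 20 = 2^2 · 5, so s = 2 and d = 5.
x_0 = 8^5 mod 21 = 8.
x_0 is neither 1 nor 20, so continue squaring.
x_1 = 8^2 mod 21 = 1.
x_1 = 1 but x_0 ≠ ±1, a nontrivial square root of 1 — 8 is a witness and 21 is composite.

yes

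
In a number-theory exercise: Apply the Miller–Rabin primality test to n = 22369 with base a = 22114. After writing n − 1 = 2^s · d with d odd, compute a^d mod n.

n − 1 = 22368 = 2^5 · 699, so s = 5 and d = 699.
22114^699 mod 22369 = 19159.

19159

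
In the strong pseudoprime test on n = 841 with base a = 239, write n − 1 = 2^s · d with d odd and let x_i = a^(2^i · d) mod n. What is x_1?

n − 1 = 840 = 2^3 · 105, so s = 3 and d = 105.
x_0 = 239^105 mod 841 = 639.
x_1 = 639^2 mod 841 = 436.

436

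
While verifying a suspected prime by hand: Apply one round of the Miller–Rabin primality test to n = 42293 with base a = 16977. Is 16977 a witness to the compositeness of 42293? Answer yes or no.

no

n − 1 = 42292 = 2^2 · 10573, so s = 2 and d = 10573.
x_0 = 16977^10573 mod 42293 = 1.
x_0 = 1, so 16977 is not a witness.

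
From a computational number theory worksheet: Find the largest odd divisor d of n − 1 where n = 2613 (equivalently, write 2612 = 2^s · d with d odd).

653

Halving: 2612 → 1306 → 653; 653 is odd.
So 2612 = 2^2 · 653.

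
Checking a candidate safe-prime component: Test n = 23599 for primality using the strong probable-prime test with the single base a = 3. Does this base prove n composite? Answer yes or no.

no

n − 1 = 23598 = 2^1 · 11799, so s = 1 and d = 11799.
x_0 = 3^11799 mod 23599 = 23598.
x_0 = 23598 ≡ −1, so 3 is not a witness.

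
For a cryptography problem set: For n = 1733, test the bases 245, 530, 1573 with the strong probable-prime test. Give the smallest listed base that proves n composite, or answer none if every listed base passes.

none

n − 1 = 1732 = 2^2 · 433, so s = 2 and d = 433.
Base 245: x_0 = 245^433 mod 1733 = 1323. x_0 is neither 1 nor 1732, so continue squaring. x_1 = 1323^2 mod 1733 = 1732. x_1 ≡ −1, so 245 is not a witness.
Base 530: x_0 = 530^433 mod 1733 = 1. x_0 = 1, so 530 is not a witness.
Base 1573: x_0 = 1573^433 mod 1733 = 1. x_0 = 1, so 1573 is not a witness.
No listed base is a witness for 1733.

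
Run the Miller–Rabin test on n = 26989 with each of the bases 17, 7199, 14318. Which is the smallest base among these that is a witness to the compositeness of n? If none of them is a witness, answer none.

17

n − 1 = 26988 = 2^2 · 6747, so s = 2 and d = 6747.
Base 17: x_0 = 17^6747 mod 26989 = 8396. x_0 is neither 1 nor 26988, so continue squaring. x_1 = 8396^2 mod 26989 = 24537. Reached i = s−1 = 1 without hitting −1: 17 is a Miller–Rabin witness and 26989 is composite.
Base 7199: x_0 = 7199^6747 mod 26989 = 13027. x_0 is neither 1 nor 26988, so continue squaring. x_1 = 13027^2 mod 26989 = 22886. Reached i = s−1 = 1 without hitting −1: 7199 is a Miller–Rabin witness and 26989 is composite.
Base 14318: x_0 = 14318^6747 mod 26989 = 24520. x_0 is neither 1 nor 26988, so continue squaring. x_1 = 24520^2 mod 26989 = 23436. Reached i = s−1 = 1 without hitting −1: 14318 is a Miller–Rabin witness and 26989 is composite.
The smallest witness among the given bases is 17.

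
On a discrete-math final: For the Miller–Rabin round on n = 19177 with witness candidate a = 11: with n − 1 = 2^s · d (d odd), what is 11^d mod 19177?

n − 1 = 19176 = 2^3 · 2397, so s = 3 and d = 2397.
11^2397 mod 19177 = 6919.

6919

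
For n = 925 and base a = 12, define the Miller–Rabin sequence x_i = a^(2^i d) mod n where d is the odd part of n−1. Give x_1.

544

n − 1 = 924 = 2^2 · 231, so s = 2 and d = 231.
Repeated squaring mod 925: 12^1 ≡ 12, 12^2 ≡ 144, 12^4 ≡ 386, 12^8 ≡ 71, 12^16 ≡ 416, 12^32 ≡ 81, 12^64 ≡ 86, 12^128 ≡ 921.
231 = 128 + 64 + 32 + 4 + 2 + 1, so 12^231 ≡ 921·86·81·386·144·12 ≡ 713 (mod 925).
x_0 = 713.
x_1 = 713^2 mod 925 = 544.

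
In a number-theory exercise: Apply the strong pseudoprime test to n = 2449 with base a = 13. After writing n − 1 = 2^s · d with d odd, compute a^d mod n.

337

n − 1 = 2448 = 2^4 · 153, so s = 4 and d = 153.
13^153 mod 2449 = 337.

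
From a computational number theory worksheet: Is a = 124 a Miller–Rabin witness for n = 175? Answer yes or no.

n − 1 = 174 = 2^1 · 87, so s = 1 and d = 87.
x_0 = 124^87 mod 175 = 174.
x_0 = 174 ≡ −1, so 124 is not a witness.

no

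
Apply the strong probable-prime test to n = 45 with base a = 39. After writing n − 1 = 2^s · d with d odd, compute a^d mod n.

9

n − 1 = 44 = 2^2 · 11, so s = 2 and d = 11.
Repeated squaring mod 45: 39^1 ≡ 39, 39^2 ≡ 36, 39^4 ≡ 36, 39^8 ≡ 36.
11 = 8 + 2 + 1, so 39^11 ≡ 36·36·39 ≡ 9 (mod 45).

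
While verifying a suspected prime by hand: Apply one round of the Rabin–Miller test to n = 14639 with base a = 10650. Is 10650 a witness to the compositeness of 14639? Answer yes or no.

n − 1 = 14638 = 2^1 · 7319, so s = 1 and d = 7319.
Repeated squaring mod 14639: 10650^1 ≡ 10650, 10650^2 ≡ 14167, 10650^4 ≡ 3199, 10650^8 ≡ 940, 10650^16 ≡ 5260, 10650^32 ≡ 14529, 10650^64 ≡ 12100, 10650^128 ≡ 5361, 10650^256 ≡ 3964, 10650^512 ≡ 5649, 10650^1024 ≡ 12820, 10650^2048 ≡ 347, 10650^4096 ≡ 3297.
7319 = 4096 + 2048 + 1024 + 128 + 16 + 4 + 2 + 1, so 10650^7319 ≡ 3297·347·12820·5361·5260·3199·14167·10650 ≡ 1 (mod 14639).
x_0 = 10650^7319 mod 14639 = 1.
x_0 = 1, so 10650 is not a witness.

no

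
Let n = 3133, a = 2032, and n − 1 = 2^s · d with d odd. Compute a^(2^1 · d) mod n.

n − 1 = 3132 = 2^2 · 783, so s = 2 and d = 783.
x_0 = 2032^783 mod 3133 = 1429.
x_1 = 1429^2 mod 3133 = 2458.

2458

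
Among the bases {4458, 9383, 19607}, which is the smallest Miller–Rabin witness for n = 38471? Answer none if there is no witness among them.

4458

n − 1 = 38470 = 2^1 · 19235, so s = 1 and d = 19235.
Base 4458: x_0 = 4458^19235 mod 38471 = 24340. x_0 ∉ {1, 38470} and s = 1, so 4458 is a Miller–Rabin witness and 38471 is composite.
Base 9383: x_0 = 9383^19235 mod 38471 = 2362. x_0 ∉ {1, 38470} and s = 1, so 9383 is a Miller–Rabin witness and 38471 is composite.
Base 19607: x_0 = 19607^19235 mod 38471 = 33417. x_0 ∉ {1, 38470} and s = 1, so 19607 is a Miller–Rabin witness and 38471 is composite.
The smallest witness among the given bases is 4458.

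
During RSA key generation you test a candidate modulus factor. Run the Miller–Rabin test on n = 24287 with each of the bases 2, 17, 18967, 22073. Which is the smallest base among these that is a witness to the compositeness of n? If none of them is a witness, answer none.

n − 1 = 24286 = 2^1 · 12143, so s = 1 and d = 12143.
Base 2: x_0 = 2^12143 mod 24287 = 12048. x_0 ∉ {1, 24286} and s = 1, so 2 is a Miller–Rabin witness and 24287 is composite.
Base 17: x_0 = 17^12143 mod 24287 = 3848. x_0 ∉ {1, 24286} and s = 1, so 17 is a Miller–Rabin witness and 24287 is composite.
Base 18967: x_0 = 18967^12143 mod 24287 = 105. x_0 ∉ {1, 24286} and s = 1, so 18967 is a Miller–Rabin witness and 24287 is composite.
Base 22073: x_0 = 22073^12143 mod 24287 = 7831. x_0 ∉ {1, 24286} and s = 1, so 22073 is a Miller–Rabin witness and 24287 is composite.
The smallest witness among the given bases is 2.

2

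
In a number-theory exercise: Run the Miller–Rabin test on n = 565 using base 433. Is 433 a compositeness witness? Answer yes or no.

n − 1 = 564 = 2^2 · 141, so s = 2 and d = 141.
x_0 = 433^141 mod 565 = 393.
x_0 is neither 1 nor 564, so continue squaring.
x_1 = 393^2 mod 565 = 204.
Reached i = s−1 = 1 without hitting −1: 433 is a Miller–Rabin witness and 565 is composite.

yes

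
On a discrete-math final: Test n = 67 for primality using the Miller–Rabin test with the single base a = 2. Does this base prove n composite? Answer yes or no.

no

n − 1 = 66 = 2^1 · 33, so s = 1 and d = 33.
Repeated squaring mod 67: 2^1 ≡ 2, 2^2 ≡ 4, 2^4 ≡ 16, 2^8 ≡ 55, 2^16 ≡ 10, 2^32 ≡ 33.
33 = 32 + 1, so 2^33 ≡ 33·2 ≡ 66 (mod 67).
x_0 = 2^33 mod 67 = 66.
x_0 = 66 ≡ −1, so 2 is not a witness.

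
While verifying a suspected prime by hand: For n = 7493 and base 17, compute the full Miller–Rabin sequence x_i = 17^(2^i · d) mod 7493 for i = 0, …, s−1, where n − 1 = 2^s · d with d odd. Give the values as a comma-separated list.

3844, 140

n − 1 = 7492 = 2^2 · 1873, so s = 2 and d = 1873.
x_0 = 17^1873 mod 7493 = 3844.
x_1 = 3844^2 mod 7493 = 140.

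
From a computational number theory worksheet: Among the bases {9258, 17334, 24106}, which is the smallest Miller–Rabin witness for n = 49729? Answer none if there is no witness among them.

17334

n − 1 = 49728 = 2^6 · 777, so s = 6 and d = 777.
Base 9258: x_0 = 9258^777 mod 49729 = 1. x_0 = 1, so 9258 is not a witness.
Base 17334: x_0 = 17334^777 mod 49729 = 26982. x_0 is neither 1 nor 49728, so continue squaring. x_1 = 26982^2 mod 49729 = 45493. x_2 = 45493^2 mod 49729 = 41256. x_3 = 41256^2 mod 49729 = 32782. x_4 = 32782^2 mod 49729 = 15834. x_5 = 15834^2 mod 49729 = 31667. Reached i = s−1 = 5 without hitting −1: 17334 is a Miller–Rabin witness and 49729 is composite.
Base 24106: x_0 = 24106^777 mod 49729 = 8027. x_0 is neither 1 nor 49728, so continue squaring. x_1 = 8027^2 mod 49729 = 33674. x_2 = 33674^2 mod 49729 = 17618. x_3 = 17618^2 mod 49729 = 35235. x_4 = 35235^2 mod 49729 = 20740. x_5 = 20740^2 mod 49729 = 41479. Reached i = s−1 = 5 without hitting −1: 24106 is a Miller–Rabin witness and 49729 is composite.
The smallest witness among the given bases is 17334.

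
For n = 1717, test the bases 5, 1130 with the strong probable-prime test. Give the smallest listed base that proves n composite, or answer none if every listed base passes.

n − 1 = 1716 = 2^2 · 429, so s = 2 and d = 429.
Base 5: x_0 = 5^429 mod 1717 = 1635. x_0 is neither 1 nor 1716, so continue squaring. x_1 = 1635^2 mod 1717 = 1573. Reached i = s−1 = 1 without hitting −1: 5 is a Miller–Rabin witness and 1717 is composite.
Base 1130: x_0 = 1130^429 mod 1717 = 536. x_0 is neither 1 nor 1716, so continue squaring. x_1 = 536^2 mod 1717 = 557. Reached i = s−1 = 1 without hitting −1: 1130 is a Miller–Rabin witness and 1717 is composite.
The smallest witness among the given bases is 5.

5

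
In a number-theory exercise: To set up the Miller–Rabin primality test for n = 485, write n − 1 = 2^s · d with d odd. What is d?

Halving: 484 → 242 → 121; 121 is odd.
So 484 = 2^2 · 121.

121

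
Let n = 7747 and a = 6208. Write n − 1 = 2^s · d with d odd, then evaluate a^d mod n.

7443

n − 1 = 7746 = 2^1 · 3873, so s = 1 and d = 3873.
By repeated squaring, 6208^3873 ≡ 7443 (mod 7747).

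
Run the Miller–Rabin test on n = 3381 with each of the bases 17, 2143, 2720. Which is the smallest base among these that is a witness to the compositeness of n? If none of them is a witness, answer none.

17

n − 1 = 3380 = 2^2 · 845, so s = 2 and d = 845.
Base 17: x_0 = 17^845 mod 3381 = 3365. x_0 is neither 1 nor 3380, so continue squaring. x_1 = 3365^2 mod 3381 = 256. Reached i = s−1 = 1 without hitting −1: 17 is a Miller–Rabin witness and 3381 is composite.
Base 2143: x_0 = 2143^845 mod 3381 = 2773. x_0 is neither 1 nor 3380, so continue squaring. x_1 = 2773^2 mod 3381 = 1135. Reached i = s−1 = 1 without hitting −1: 2143 is a Miller–Rabin witness and 3381 is composite.
Base 2720: x_0 = 2720^845 mod 3381 = 1787. x_0 is neither 1 nor 3380, so continue squaring. x_1 = 1787^2 mod 3381 = 1705. Reached i = s−1 = 1 without hitting −1: 2720 is a Miller–Rabin witness and 3381 is composite.
The smallest witness among the given bases is 17.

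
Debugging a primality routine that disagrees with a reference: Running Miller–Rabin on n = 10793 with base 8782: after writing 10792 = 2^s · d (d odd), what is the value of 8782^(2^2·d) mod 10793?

n − 1 = 10792 = 2^3 · 1349, so s = 3 and d = 1349.
x_0 = 8782^1349 mod 10793 = 8109.
x_1 = 8109^2 mod 10793 = 4925.
x_2 = 4925^2 mod 10793 = 3754.

3754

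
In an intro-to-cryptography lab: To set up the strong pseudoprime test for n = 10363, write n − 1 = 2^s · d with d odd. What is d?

5181

Halving: 10362 → 5181; 5181 is odd.
So 10362 = 2^1 · 5181.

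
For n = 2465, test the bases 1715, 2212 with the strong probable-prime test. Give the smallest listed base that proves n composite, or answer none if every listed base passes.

n − 1 = 2464 = 2^5 · 77, so s = 5 and d = 77.
Base 1715: x_0 = 1715^77 mod 2465 = 1855. x_0 is neither 1 nor 2464, so continue squaring. x_1 = 1855^2 mod 2465 = 2350. x_2 = 2350^2 mod 2465 = 900. x_3 = 900^2 mod 2465 = 1480. x_4 = 1480^2 mod 2465 = 1480. Reached i = s−1 = 4 without hitting −1: 1715 is a Miller–Rabin witness and 2465 is composite.
Base 2212: x_0 = 2212^77 mod 2465 = 882. x_0 is neither 1 nor 2464, so continue squaring. x_1 = 882^2 mod 2465 = 1449. x_2 = 1449^2 mod 2465 = 1886. x_3 = 1886^2 mod 2465 = 1. x_3 = 1 but x_2 ≠ ±1, a nontrivial square root of 1 — 2212 is a witness and 2465 is composite.
The smallest witness among the given bases is 1715.

1715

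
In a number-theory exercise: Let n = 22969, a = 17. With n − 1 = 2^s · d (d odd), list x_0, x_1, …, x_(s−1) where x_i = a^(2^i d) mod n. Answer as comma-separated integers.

11441, 19119, 7495

n − 1 = 22968 = 2^3 · 2871, so s = 3 and d = 2871.
x_0 = 17^2871 mod 22969 = 11441.
x_1 = 11441^2 mod 22969 = 19119.
x_2 = 19119^2 mod 22969 = 7495.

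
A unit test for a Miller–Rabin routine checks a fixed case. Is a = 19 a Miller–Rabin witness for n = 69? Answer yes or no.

n − 1 = 68 = 2^2 · 17, so s = 2 and d = 17.
x_0 = 19^17 mod 69 = 67.
x_0 is neither 1 nor 68, so continue squaring.
x_1 = 67^2 mod 69 = 4.
Reached i = s−1 = 1 without hitting −1: 19 is a Miller–Rabin witness and 69 is composite.

yes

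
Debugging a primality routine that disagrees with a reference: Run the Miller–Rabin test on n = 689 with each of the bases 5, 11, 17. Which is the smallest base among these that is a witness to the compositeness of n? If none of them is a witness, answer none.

n − 1 = 688 = 2^4 · 43, so s = 4 and d = 43.
Base 5: x_0 = 5^43 mod 689 = 359. x_0 is neither 1 nor 688, so continue squaring. x_1 = 359^2 mod 689 = 38. x_2 = 38^2 mod 689 = 66. x_3 = 66^2 mod 689 = 222. Reached i = s−1 = 3 without hitting −1: 5 is a Miller–Rabin witness and 689 is composite.
Base 11: x_0 = 11^43 mod 689 = 93. x_0 is neither 1 nor 688, so continue squaring. x_1 = 93^2 mod 689 = 381. x_2 = 381^2 mod 689 = 471. x_3 = 471^2 mod 689 = 672. Reached i = s−1 = 3 without hitting −1: 11 is a Miller–Rabin witness and 689 is composite.
Base 17: x_0 = 17^43 mod 689 = 537. x_0 is neither 1 nor 688, so continue squaring. x_1 = 537^2 mod 689 = 367. x_2 = 367^2 mod 689 = 334. x_3 = 334^2 mod 689 = 627. Reached i = s−1 = 3 without hitting −1: 17 is a Miller–Rabin witness and 689 is composite.
The smallest witness among the given bases is 5.

5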